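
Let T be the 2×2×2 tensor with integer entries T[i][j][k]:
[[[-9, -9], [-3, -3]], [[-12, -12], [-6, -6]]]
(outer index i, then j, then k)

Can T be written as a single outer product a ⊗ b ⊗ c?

The mode-1 unfolding of T (rows indexed by i, columns by (j,k) = (0,0), (0,1), (1,0), (1,1)) is [[-9, -9, -3, -3], [-12, -12, -6, -6]].
There the 2×2 minor on rows i ∈ {0, 1}, columns (j,k) ∈ {(0,0), (1,0)} is det [[-9, -3], [-12, -6]] = 18 ≠ 0, so this unfolding has rank ≥ 2; CP rank is at least every unfolding rank, so rank(T) ≥ 2.
In particular rank(T) ≥ 2 > 1, so T is not rank-1.

No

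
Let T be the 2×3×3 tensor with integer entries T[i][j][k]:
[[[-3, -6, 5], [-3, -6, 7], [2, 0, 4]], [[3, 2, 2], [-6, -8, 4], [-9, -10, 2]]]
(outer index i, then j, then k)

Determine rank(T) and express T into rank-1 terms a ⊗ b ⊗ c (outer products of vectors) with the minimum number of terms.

Lower bound: the mode-3 unfolding of T (rows indexed by k, columns by (i,j) = (0,0), (0,1), (0,2), (1,0), (1,1), (1,2)) is [[-3, -3, 2, 3, -6, -9], [-6, -6, 0, 2, -8, -10], [5, 7, 4, 2, 4, 2]].
There the 3×3 minor on rows k ∈ {0, 1, 2}, columns (i,j) ∈ {(0,0), (0,1), (0,2)} is det [[-3, -3, 2], [-6, -6, 0], [5, 7, 4]] = -24 ≠ 0, so this unfolding has rank ≥ 3; CP rank is at least every unfolding rank, so rank(T) ≥ 3. (Flattening ranks never certify an upper bound on CP rank; for that we must actually write T with 3 rank-1 terms.)
Upper bound: T is a sum of 3 rank-1 terms, T = [1, -2] ⊗ [1, -1, -2] ⊗ [-2, -2, 0] + [1, 0] ⊗ [1, -1, 0] ⊗ [1, 0, 1] + [2, 1] ⊗ [1, 2, 1] ⊗ [-1, -2, 2] (written with every a and b primitive with positive leading entry and the scale carried by c; CP decompositions are not unique, and this one is verified by expanding entrywise), so rank(T) ≤ 3.
These bounds meet, so rank(T) = 3.

rank(T) = 3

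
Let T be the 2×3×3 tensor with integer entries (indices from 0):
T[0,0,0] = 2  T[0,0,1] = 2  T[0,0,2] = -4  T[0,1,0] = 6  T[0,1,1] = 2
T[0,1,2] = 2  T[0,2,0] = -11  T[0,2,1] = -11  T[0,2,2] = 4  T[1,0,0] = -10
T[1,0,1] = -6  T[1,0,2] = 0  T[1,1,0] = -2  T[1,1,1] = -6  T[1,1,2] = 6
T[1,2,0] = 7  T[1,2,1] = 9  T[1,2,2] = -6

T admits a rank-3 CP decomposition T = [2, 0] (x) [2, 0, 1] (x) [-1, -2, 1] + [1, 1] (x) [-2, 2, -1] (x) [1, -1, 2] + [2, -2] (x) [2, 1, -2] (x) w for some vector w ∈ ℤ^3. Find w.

w = [2, 2, -1]

Subtract the known terms from T to get the rank-1 residual R = [2, -2] (x) [2, 1, -2] (x) w, so R[i,j,k] = a[i]·b[j]·w[k]. Pick indices with nonzero a[0]·b[0] = (2)·(2) = 4. Only the fibre through (0,0,·) is needed: R[0,0,:] = T[0,0,:] − Σₗ aₗ[0]bₗ[0]cₗ = [2, 2, -4] − (2)·(2)·[-1, -2, 1] − (1)·(-2)·[1, -1, 2] = [8, 8, -4]. Then w[k] = R[0,0,k] / 4 for each k, giving w = [8, 8, -4] / 4 = [2, 2, -1].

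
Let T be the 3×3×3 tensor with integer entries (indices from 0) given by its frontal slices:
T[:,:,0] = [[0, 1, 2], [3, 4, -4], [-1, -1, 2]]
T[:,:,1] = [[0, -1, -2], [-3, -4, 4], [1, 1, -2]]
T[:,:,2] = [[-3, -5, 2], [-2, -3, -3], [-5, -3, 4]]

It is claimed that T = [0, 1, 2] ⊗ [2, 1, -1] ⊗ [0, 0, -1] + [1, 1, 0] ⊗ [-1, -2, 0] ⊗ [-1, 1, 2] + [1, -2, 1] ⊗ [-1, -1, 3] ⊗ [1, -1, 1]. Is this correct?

No

Reconstruct entry (0,2,0) from the claimed factors: Σₗ aₗ[0]bₗ[2]cₗ[0] = (0)·(-1)·(0) + (1)·(0)·(-1) + (1)·(3)·(1) = 3, but T[0,2,0] = 2. The claim is false.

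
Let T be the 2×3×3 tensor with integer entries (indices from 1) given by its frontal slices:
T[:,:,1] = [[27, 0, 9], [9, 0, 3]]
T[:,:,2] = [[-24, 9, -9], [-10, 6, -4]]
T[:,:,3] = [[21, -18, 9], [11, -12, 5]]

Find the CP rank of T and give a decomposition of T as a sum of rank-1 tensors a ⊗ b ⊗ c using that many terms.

Lower bound: the mode-1 unfolding of T (rows indexed by i, columns by (j,k) = (1,1), (1,2), (1,3), (2,1), (2,2), (2,3), (3,1), (3,2), (3,3)) is [[27, -24, 21, 0, 9, -18, 9, -9, 9], [9, -10, 11, 0, 6, -12, 3, -4, 5]].
There the 2×2 minor on rows i ∈ {1, 2}, columns (j,k) ∈ {(1,1), (1,2)} is det [[27, -24], [9, -10]] = -54 ≠ 0, so this unfolding has rank ≥ 2; CP rank is at least every unfolding rank, so rank(T) ≥ 2. (Unfolding ranks only ever bound the CP rank from below — rank(T) can be strictly larger than all of them — so the matching upper bound has to come from an explicit 2-term decomposition.)
Upper bound — finding two terms. Write S_k = T[:,:,k] for the frontal slices: S₁ = [[27, 0, 9], [9, 0, 3]], S₂ = [[-24, 9, -9], [-10, 6, -4]], S₃ = [[21, -18, 9], [11, -12, 5]].
If T = a₁ ⊗ b₁ ⊗ c₁ + a₂ ⊗ b₂ ⊗ c₂ then each S_k = c₁[k]·a₁b₁ᵀ + c₂[k]·a₂b₂ᵀ. S₁ and S₂ are linearly independent, so a₁b₁ᵀ and a₂b₂ᵀ must span the same plane of matrices: they are the rank-1 matrices of the form x·S₁ + y·S₂.
The 2×2 minor of x·S₁ + y·S₂ on rows {1,2}, columns {1,2} is 81·xy − 54·y² = 27·(3·x − 2·y)(y), vanishing at (x:y) = (2:3) and (1:0).
M₁ = 2·S₁ + 3·S₂ = [[-18, 27, -9], [-12, 18, -6]] = (-3)·[3, 2][2, -3, 1]ᵀ and M₂ = S₁ = [[27, 0, 9], [9, 0, 3]] = 3·[3, 1][3, 0, 1]ᵀ, so take a₁ = [3, 2], b₁ = [2, -3, 1], a₂ = [3, 1], b₂ = [3, 0, 1].
Each slice is an integer combination of E₁ = a₁b₁ᵀ and E₂ = a₂b₂ᵀ: S₁ = 3·E₂, S₂ = −E₁ − 2·E₂, S₃ = 2·E₁ + E₂; reading off coefficients, c₁ = [0, -1, 2] and c₂ = [3, -2, 1].
Hence T = [3, 2] ⊗ [2, -3, 1] ⊗ [0, -1, 2] + [3, 1] ⊗ [3, 0, 1] ⊗ [3, -2, 1], so rank(T) ≤ 2.
These bounds meet, so rank(T) = 2.
Check entry T[2,2,1] = 0: (2)·(-3)·(0) + (1)·(0)·(3) = 0.

rank(T) = 2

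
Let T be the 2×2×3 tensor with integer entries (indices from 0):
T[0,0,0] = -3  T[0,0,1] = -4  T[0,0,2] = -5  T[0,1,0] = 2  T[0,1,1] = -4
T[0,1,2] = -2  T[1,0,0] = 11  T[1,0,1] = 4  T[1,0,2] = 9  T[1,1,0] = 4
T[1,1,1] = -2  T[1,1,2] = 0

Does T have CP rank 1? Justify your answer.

The mode-3 unfolding of T (rows indexed by k, columns by (i,j) = (0,0), (0,1), (1,0), (1,1)) is [[-3, 2, 11, 4], [-4, -4, 4, -2], [-5, -2, 9, 0]].
There the 3×3 minor on rows k ∈ {0, 1, 2}, columns (i,j) ∈ {(0,0), (0,1), (1,0)} is det [[-3, 2, 11], [-4, -4, 4], [-5, -2, 9]] = -16 ≠ 0, so this unfolding has rank ≥ 3; CP rank is at least every unfolding rank, so rank(T) ≥ 3.
In particular rank(T) ≥ 3 > 1, so T is not rank-1.

No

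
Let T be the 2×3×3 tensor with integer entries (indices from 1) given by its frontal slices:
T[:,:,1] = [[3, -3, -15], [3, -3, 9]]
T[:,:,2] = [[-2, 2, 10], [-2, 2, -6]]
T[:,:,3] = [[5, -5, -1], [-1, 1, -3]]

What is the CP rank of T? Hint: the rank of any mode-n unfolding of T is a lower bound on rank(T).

2

Lower bound: the mode-2 unfolding of T (rows indexed by j, columns by (i,k) = (1,1), (1,2), (1,3), (2,1), (2,2), (2,3)) is [[3, -2, 5, 3, -2, -1], [-3, 2, -5, -3, 2, 1], [-15, 10, -1, 9, -6, -3]].
There the 2×2 minor on rows j ∈ {1, 3}, columns (i,k) ∈ {(1,1), (1,3)} is det [[3, 5], [-15, -1]] = 72 ≠ 0, so this unfolding has rank ≥ 2; CP rank is at least every unfolding rank, so rank(T) ≥ 2. (Unfolding ranks only ever bound the CP rank from below — rank(T) can be strictly larger than all of them — so the matching upper bound has to come from an explicit 2-term decomposition.)
Upper bound — finding two terms. Write S_k = T[:,:,k] for the frontal slices: S₁ = [[3, -3, -15], [3, -3, 9]], S₂ = [[-2, 2, 10], [-2, 2, -6]], S₃ = [[5, -5, -1], [-1, 1, -3]].
If T = a₁ (x) b₁ (x) c₁ + a₂ (x) b₂ (x) c₂ then each S_k = c₁[k]·a₁b₁ᵀ + c₂[k]·a₂b₂ᵀ. S₁ and S₃ are linearly independent, so a₁b₁ᵀ and a₂b₂ᵀ must span the same plane of matrices: they are the rank-1 matrices of the form x·S₁ + y·S₃.
The 2×2 minor of x·S₁ + y·S₃ on rows {1,2}, columns {1,3} is 72·x² + 24·xy − 16·y² = 8·(3·x + 2·y)(3·x − y), vanishing at (x:y) = (2:-3) and (1:3).
M₁ = 2·S₁ − 3·S₃ = [[-9, 9, -27], [9, -9, 27]] = (-9)·[1, -1][1, -1, 3]ᵀ and M₂ = S₁ + 3·S₃ = [[18, -18, -18], [0, 0, 0]] = 18·[1, 0][1, -1, -1]ᵀ, so take a₁ = [1, -1], b₁ = [1, -1, 3], a₂ = [1, 0], b₂ = [1, -1, -1].
Each slice is an integer combination of E₁ = a₁b₁ᵀ and E₂ = a₂b₂ᵀ: S₁ = −3·E₁ + 6·E₂, S₂ = 2·E₁ − 4·E₂, S₃ = E₁ + 4·E₂; reading off coefficients, c₁ = [-3, 2, 1] and c₂ = [6, -4, 4].
Hence T = [1, -1] (x) [1, -1, 3] (x) [-3, 2, 1] + [1, 0] (x) [1, -1, -1] (x) [6, -4, 4], so rank(T) ≤ 2.
These bounds meet, so rank(T) = 2.
Check entry T[2,3,3] = -3: (-1)·(3)·(1) + (0)·(-1)·(4) = -3.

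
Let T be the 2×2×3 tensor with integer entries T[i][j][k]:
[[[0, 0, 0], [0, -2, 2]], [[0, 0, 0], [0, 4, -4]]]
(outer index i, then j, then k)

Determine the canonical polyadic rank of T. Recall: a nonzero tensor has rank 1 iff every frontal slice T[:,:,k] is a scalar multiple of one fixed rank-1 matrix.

1

Lower bound: T ≠ 0 (e.g. T[0,1,1] = -2), so rank(T) ≥ 1.
Upper bound: if T = a ∘ b ∘ c then every fibre of T is a multiple of the corresponding factor, so read the factors off the fibres through the nonzero entry T[0,1,1] = -2.
The mode-1 fibre T[:,1,1] = [-2, 4] gives a = [1, -2] (primitive direction); the mode-2 fibre T[0,:,1] = [0, -2] gives b = [0, 1]; then c[k] = T[0,1,k] / (a[0]·b[1]) = [0, -2, 2] / 1 = [0, -2, 2].
Expanding [1, -2] ∘ [0, 1] ∘ [0, -2, 2] reproduces all 12 entries of T, so T = [1, -2] ∘ [0, 1] ∘ [0, -2, 2] and rank(T) ≤ 1.
These bounds meet, so rank(T) = 1.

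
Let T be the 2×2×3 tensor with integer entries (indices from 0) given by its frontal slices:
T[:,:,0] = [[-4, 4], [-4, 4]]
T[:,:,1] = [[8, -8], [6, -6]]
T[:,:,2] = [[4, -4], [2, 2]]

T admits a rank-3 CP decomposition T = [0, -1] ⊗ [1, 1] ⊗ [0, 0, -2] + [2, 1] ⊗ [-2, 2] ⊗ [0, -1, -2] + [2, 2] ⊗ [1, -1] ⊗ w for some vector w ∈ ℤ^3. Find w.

Subtract the known terms from T to get the rank-1 residual R = [2, 2] ⊗ [1, -1] ⊗ w, so R[i,j,k] = a[i]·b[j]·w[k]. Pick indices with nonzero a[0]·b[0] = (2)·(1) = 2. Only the fibre through (0,0,·) is needed: R[0,0,:] = T[0,0,:] − Σₗ aₗ[0]bₗ[0]cₗ = [-4, 8, 4] − (0)·(1)·[0, 0, -2] − (2)·(-2)·[0, -1, -2] = [-4, 4, -4]. Then w[k] = R[0,0,k] / 2 for each k, giving w = [-4, 4, -4] / 2 = [-2, 2, -2].

w = [-2, 2, -2]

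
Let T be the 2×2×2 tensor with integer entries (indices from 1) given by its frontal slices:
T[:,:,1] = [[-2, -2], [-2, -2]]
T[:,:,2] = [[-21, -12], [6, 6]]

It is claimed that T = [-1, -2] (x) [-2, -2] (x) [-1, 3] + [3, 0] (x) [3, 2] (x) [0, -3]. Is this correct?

No

Reconstruct entry (2,1,1) from the claimed factors: Σₗ aₗ[2]bₗ[1]cₗ[1] = (-2)·(-2)·(-1) + (0)·(3)·(0) = -4, but T[2,1,1] = -2. The claim is false.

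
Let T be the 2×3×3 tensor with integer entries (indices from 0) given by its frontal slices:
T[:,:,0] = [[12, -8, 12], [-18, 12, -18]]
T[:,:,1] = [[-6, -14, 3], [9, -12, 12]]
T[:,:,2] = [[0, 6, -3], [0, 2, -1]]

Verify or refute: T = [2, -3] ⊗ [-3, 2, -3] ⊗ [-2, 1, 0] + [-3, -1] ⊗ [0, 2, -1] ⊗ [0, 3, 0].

Reconstruct entry (0,1,2) from the claimed factors: Σₗ aₗ[0]bₗ[1]cₗ[2] = (2)·(2)·(0) + (-3)·(2)·(0) = 0, but T[0,1,2] = 6. The claim is false.

No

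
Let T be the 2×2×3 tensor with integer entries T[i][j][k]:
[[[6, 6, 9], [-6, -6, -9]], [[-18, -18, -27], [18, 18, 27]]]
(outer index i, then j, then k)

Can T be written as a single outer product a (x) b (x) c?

If T = a (x) b (x) c then every fibre of T is a multiple of the corresponding factor, so read the factors off the fibres through the nonzero entry T[0,0,0] = 6.
The mode-1 fibre T[:,0,0] = [6, -18] gives a = (1, -3) (primitive direction); the mode-2 fibre T[0,:,0] = [6, -6] gives b = (1, -1); then c[k] = T[0,0,k] / (a[0]·b[0]) = [6, 6, 9] / 1 = (6, 6, 9).
Expanding (1, -3) (x) (1, -1) (x) (6, 6, 9) reproduces all 12 entries of T, so T = (1, -3) (x) (1, -1) (x) (6, 6, 9) and rank(T) ≤ 1.
Equivalently every frontal slice T[:,:,k] is c[k] times the rank-1 matrix (1, -3) (x) (1, -1). So T has rank 1 (it is nonzero).

Yes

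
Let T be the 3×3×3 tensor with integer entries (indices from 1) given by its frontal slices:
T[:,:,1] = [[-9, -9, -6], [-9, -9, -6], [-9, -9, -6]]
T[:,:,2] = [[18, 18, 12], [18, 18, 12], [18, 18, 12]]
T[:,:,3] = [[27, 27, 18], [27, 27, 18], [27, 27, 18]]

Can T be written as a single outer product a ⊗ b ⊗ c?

Yes

If T = a ⊗ b ⊗ c then every fibre of T is a multiple of the corresponding factor, so read the factors off the fibres through the nonzero entry T[1,1,1] = -9.
The mode-1 fibre T[:,1,1] = [-9, -9, -9] gives a = [1, 1, 1] (primitive direction); the mode-2 fibre T[1,:,1] = [-9, -9, -6] gives b = [3, 3, 2]; then c[k] = T[1,1,k] / (a[1]·b[1]) = [-9, 18, 27] / 3 = [-3, 6, 9].
Expanding [1, 1, 1] ⊗ [3, 3, 2] ⊗ [-3, 6, 9] reproduces all 27 entries of T, so T = [1, 1, 1] ⊗ [3, 3, 2] ⊗ [-3, 6, 9] and rank(T) ≤ 1.
Equivalently every frontal slice T[:,:,k] is c[k] times the rank-1 matrix [1, 1, 1] ⊗ [3, 3, 2]. So T has rank 1 (it is nonzero).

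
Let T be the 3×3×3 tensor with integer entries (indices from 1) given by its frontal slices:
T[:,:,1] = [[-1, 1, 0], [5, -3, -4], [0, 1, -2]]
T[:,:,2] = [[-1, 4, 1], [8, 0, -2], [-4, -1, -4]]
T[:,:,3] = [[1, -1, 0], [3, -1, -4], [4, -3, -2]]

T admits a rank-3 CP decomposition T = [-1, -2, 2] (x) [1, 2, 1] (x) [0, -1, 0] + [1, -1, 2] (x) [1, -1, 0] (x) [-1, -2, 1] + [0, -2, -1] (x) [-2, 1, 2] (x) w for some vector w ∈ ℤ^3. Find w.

Subtract the known terms from T to get the rank-1 residual R = [0, -2, -1] (x) [-2, 1, 2] (x) w, so R[i,j,k] = a[i]·b[j]·w[k]. Pick indices with nonzero a[2]·b[1] = (-2)·(-2) = 4. Only the fibre through (2,1,·) is needed: R[2,1,:] = T[2,1,:] − Σₗ aₗ[2]bₗ[1]cₗ = [5, 8, 3] − (-2)·(1)·[0, -1, 0] − (-1)·(1)·[-1, -2, 1] = [4, 4, 4]. Then w[k] = R[2,1,k] / 4 for each k, giving w = [4, 4, 4] / 4 = [1, 1, 1].

w = [1, 1, 1]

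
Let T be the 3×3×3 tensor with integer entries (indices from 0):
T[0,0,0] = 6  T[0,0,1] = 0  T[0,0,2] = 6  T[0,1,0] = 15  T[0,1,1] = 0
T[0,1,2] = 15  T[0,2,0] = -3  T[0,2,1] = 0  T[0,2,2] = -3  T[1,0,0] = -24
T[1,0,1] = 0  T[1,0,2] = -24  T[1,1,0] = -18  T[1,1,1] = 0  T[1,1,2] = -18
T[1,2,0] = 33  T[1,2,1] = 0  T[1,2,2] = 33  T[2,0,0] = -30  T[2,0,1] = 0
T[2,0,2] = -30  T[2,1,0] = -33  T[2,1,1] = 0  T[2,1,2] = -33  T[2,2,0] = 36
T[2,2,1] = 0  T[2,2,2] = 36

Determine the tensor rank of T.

2

Lower bound: the mode-1 unfolding of T (rows indexed by i, columns by (j,k) = (0,0), (0,1), (0,2), (1,0), (1,1), (1,2), (2,0), (2,1), (2,2)) is [[6, 0, 6, 15, 0, 15, -3, 0, -3], [-24, 0, -24, -18, 0, -18, 33, 0, 33], [-30, 0, -30, -33, 0, -33, 36, 0, 36]].
There the 2×2 minor on rows i ∈ {0, 1}, columns (j,k) ∈ {(0,0), (1,0)} is det [[6, 15], [-24, -18]] = 252 ≠ 0, so this unfolding has rank ≥ 2; CP rank is at least every unfolding rank, so rank(T) ≥ 2. (Unfolding ranks only ever bound the CP rank from below — rank(T) can be strictly larger than all of them — so the matching upper bound has to come from an explicit 2-term decomposition.)
Upper bound — finding two terms. Every mode-3 slice of T is a multiple of one matrix: T[:,:,k] = c[k]·M with c = (1, 0, 1) and M = [[6, 15, -3], [-24, -18, 33], [-30, -33, 36]] (rows indexed by i, columns by j). So it suffices to write M as a sum of two rank-1 matrices.
The rows of M satisfy (row 0) = (row 1) − (row 2), so splitting by rows, M = (1, 1, 0)(-24, -18, 33)ᵀ + (-1, 0, 1)(-30, -33, 36)ᵀ.
Hence T = (1, 1, 0) (x) (-24, -18, 33) (x) (1, 0, 1) + (-1, 0, 1) (x) (-30, -33, 36) (x) (1, 0, 1), so rank(T) ≤ 2.
These bounds meet, so rank(T) = 2.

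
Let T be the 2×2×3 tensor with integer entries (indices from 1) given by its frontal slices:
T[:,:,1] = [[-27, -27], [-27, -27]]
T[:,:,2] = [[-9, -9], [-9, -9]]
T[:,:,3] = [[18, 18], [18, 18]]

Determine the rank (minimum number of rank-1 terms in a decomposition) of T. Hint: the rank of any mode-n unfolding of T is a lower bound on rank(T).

Lower bound: T ≠ 0 (e.g. T[1,1,1] = -27), so rank(T) ≥ 1.
Upper bound: if T = a ⊗ b ⊗ c then every fibre of T is a multiple of the corresponding factor, so read the factors off the fibres through the nonzero entry T[1,1,1] = -27.
The mode-1 fibre T[:,1,1] = [-27, -27] gives a = [1, 1] (primitive direction); the mode-2 fibre T[1,:,1] = [-27, -27] gives b = [1, 1]; then c[k] = T[1,1,k] / (a[1]·b[1]) = [-27, -9, 18] / 1 = [-27, -9, 18].
Expanding [1, 1] ⊗ [1, 1] ⊗ [-27, -9, 18] reproduces all 12 entries of T, so T = [1, 1] ⊗ [1, 1] ⊗ [-27, -9, 18] and rank(T) ≤ 1.
These bounds meet, so rank(T) = 1.

1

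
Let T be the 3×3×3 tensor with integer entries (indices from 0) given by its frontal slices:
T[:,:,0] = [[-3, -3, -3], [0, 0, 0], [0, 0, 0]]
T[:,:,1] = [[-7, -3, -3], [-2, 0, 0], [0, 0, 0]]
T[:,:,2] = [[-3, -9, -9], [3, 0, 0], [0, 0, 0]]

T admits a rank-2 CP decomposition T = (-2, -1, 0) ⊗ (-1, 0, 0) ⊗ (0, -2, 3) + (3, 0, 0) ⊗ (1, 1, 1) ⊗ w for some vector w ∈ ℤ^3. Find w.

w = (-1, -1, -3)

Subtract the known terms from T to get the rank-1 residual R = (3, 0, 0) ⊗ (1, 1, 1) ⊗ w, so R[i,j,k] = a[i]·b[j]·w[k]. Pick indices with nonzero a[0]·b[0] = (3)·(1) = 3. Only the fibre through (0,0,·) is needed: R[0,0,:] = T[0,0,:] − Σₗ aₗ[0]bₗ[0]cₗ = [-3, -7, -3] − (-2)·(-1)·(0, -2, 3) = [-3, -3, -9]. Then w[k] = R[0,0,k] / 3 for each k, giving w = [-3, -3, -9] / 3 = (-1, -1, -3).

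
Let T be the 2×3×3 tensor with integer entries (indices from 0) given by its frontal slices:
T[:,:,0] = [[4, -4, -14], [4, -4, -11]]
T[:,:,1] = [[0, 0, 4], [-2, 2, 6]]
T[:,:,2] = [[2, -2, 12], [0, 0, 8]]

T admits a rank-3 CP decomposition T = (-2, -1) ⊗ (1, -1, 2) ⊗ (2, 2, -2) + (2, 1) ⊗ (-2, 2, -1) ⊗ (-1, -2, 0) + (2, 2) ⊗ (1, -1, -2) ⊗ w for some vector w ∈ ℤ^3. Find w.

Subtract the known terms from T to get the rank-1 residual R = (2, 2) ⊗ (1, -1, -2) ⊗ w, so R[i,j,k] = a[i]·b[j]·w[k]. Pick indices with nonzero a[0]·b[0] = (2)·(1) = 2. Only the fibre through (0,0,·) is needed: R[0,0,:] = T[0,0,:] − Σₗ aₗ[0]bₗ[0]cₗ = [4, 0, 2] − (-2)·(1)·(2, 2, -2) − (2)·(-2)·(-1, -2, 0) = [4, -4, -2]. Then w[k] = R[0,0,k] / 2 for each k, giving w = [4, -4, -2] / 2 = (2, -2, -1).

w = (2, -2, -1)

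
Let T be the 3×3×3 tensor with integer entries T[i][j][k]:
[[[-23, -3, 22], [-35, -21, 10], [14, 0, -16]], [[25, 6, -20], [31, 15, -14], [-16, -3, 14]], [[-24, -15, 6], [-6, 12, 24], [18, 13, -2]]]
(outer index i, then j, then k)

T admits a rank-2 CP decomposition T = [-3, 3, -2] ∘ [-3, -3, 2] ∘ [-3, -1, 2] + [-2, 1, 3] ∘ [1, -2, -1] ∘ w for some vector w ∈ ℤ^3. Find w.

Subtract the known terms from T to get the rank-1 residual R = [-2, 1, 3] ∘ [1, -2, -1] ∘ w, so R[i,j,k] = a[i]·b[j]·w[k]. Pick indices with nonzero a[0]·b[0] = (-2)·(1) = -2. Only the fibre through (0,0,·) is needed: R[0,0,:] = T[0,0,:] − Σₗ aₗ[0]bₗ[0]cₗ = [-23, -3, 22] − (-3)·(-3)·[-3, -1, 2] = [4, 6, 4]. Then w[k] = R[0,0,k] / -2 for each k, giving w = [4, 6, 4] / -2 = [-2, -3, -2].

w = [-2, -3, -2]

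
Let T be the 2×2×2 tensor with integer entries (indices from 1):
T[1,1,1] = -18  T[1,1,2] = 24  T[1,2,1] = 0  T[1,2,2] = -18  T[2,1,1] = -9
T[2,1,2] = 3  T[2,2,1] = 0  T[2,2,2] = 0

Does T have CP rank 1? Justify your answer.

No

The mode-2 unfolding of T (rows indexed by j, columns by (i,k) = (1,1), (1,2), (2,1), (2,2)) is [[-18, 24, -9, 3], [0, -18, 0, 0]].
There the 2×2 minor on rows j ∈ {1, 2}, columns (i,k) ∈ {(1,1), (1,2)} is det [[-18, 24], [0, -18]] = 324 ≠ 0, so this unfolding has rank ≥ 2; CP rank is at least every unfolding rank, so rank(T) ≥ 2.
In particular rank(T) ≥ 2 > 1, so T is not rank-1.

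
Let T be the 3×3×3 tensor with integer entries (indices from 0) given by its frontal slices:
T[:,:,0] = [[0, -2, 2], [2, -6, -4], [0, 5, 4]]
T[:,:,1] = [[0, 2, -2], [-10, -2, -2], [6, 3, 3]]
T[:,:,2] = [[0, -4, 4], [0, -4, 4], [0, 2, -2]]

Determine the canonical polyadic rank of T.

3

Lower bound: the mode-2 unfolding of T (rows indexed by j, columns by (i,k) = (0,0), (0,1), (0,2), (1,0), (1,1), (1,2), (2,0), (2,1), (2,2)) is [[0, 0, 0, 2, -10, 0, 0, 6, 0], [-2, 2, -4, -6, -2, -4, 5, 3, 2], [2, -2, 4, -4, -2, 4, 4, 3, -2]].
There the 3×3 minor on rows j ∈ {0, 1, 2}, columns (i,k) ∈ {(0,0), (1,0), (1,1)} is det [[0, 2, -10], [-2, -6, -2], [2, -4, -2]] = -216 ≠ 0, so this unfolding has rank ≥ 3; CP rank is at least every unfolding rank, so rank(T) ≥ 3. (This is only a lower bound: in general the CP rank may exceed every unfolding rank, so we still need to exhibit 3 rank-1 terms summing to T.)
Upper bound: T is a sum of 3 rank-1 terms, T = [0, 1, -1] ⊗ [1, 2, 2] ⊗ [-2, -2, 0] + [0, 2, -1] ⊗ [2, 0, -1] ⊗ [1, -2, 0] + [2, 2, -1] ⊗ [0, 1, -1] ⊗ [-1, 1, -2] (written with every a and b primitive with positive leading entry and the scale carried by c; CP decompositions are not unique, and this one is verified by expanding entrywise), so rank(T) ≤ 3.
These bounds meet, so rank(T) = 3.
Check entry T[0,0,1] = 0: (0)·(1)·(-2) + (0)·(2)·(-2) + (2)·(0)·(1) = 0.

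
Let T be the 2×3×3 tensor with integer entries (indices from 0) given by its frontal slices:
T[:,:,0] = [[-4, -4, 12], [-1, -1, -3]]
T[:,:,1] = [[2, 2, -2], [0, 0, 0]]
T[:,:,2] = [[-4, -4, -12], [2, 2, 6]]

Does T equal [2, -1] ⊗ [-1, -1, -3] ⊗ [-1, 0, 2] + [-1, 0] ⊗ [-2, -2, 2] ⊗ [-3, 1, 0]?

Reconstruct entrywise from the claimed factors. For example, T[0,0,0] = -4 and Σₗ aₗ[0]bₗ[0]cₗ[0] = (2)·(-1)·(-1) + (-1)·(-2)·(-3) = -4; checking all 18 entries, every one matches. The claim holds.

Yes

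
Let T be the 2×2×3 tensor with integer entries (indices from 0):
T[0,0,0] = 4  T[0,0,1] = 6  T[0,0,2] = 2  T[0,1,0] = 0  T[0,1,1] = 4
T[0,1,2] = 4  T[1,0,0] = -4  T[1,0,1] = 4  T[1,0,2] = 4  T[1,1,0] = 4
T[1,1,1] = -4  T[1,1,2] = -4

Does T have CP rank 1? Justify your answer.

The mode-3 unfolding of T (rows indexed by k, columns by (i,j) = (0,0), (0,1), (1,0), (1,1)) is [[4, 0, -4, 4], [6, 4, 4, -4], [2, 4, 4, -4]].
There the 3×3 minor on rows k ∈ {0, 1, 2}, columns (i,j) ∈ {(0,0), (0,1), (1,0)} is det [[4, 0, -4], [6, 4, 4], [2, 4, 4]] = -64 ≠ 0, so this unfolding has rank ≥ 3; CP rank is at least every unfolding rank, so rank(T) ≥ 3.
In particular rank(T) ≥ 3 > 1, so T is not rank-1.

No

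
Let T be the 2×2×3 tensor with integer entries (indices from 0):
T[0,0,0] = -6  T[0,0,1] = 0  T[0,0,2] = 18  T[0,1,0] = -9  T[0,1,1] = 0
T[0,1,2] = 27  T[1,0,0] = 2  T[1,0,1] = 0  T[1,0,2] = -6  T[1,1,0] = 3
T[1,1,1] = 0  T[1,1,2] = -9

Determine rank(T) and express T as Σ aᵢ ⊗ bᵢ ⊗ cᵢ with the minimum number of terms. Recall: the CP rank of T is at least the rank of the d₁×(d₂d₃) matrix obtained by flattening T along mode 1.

rank(T) = 1

Lower bound: T ≠ 0 (e.g. T[0,0,0] = -6), so rank(T) ≥ 1.
Upper bound: if T = a ⊗ b ⊗ c then every fibre of T is a multiple of the corresponding factor, so read the factors off the fibres through the nonzero entry T[0,0,0] = -6.
The mode-1 fibre T[:,0,0] = [-6, 2] gives a = (3, -1) (primitive direction); the mode-2 fibre T[0,:,0] = [-6, -9] gives b = (2, 3); then c[k] = T[0,0,k] / (a[0]·b[0]) = [-6, 0, 18] / 6 = (-1, 0, 3).
Expanding (3, -1) ⊗ (2, 3) ⊗ (-1, 0, 3) reproduces all 12 entries of T, so T = (3, -1) ⊗ (2, 3) ⊗ (-1, 0, 3) and rank(T) ≤ 1.
These bounds meet, so rank(T) = 1.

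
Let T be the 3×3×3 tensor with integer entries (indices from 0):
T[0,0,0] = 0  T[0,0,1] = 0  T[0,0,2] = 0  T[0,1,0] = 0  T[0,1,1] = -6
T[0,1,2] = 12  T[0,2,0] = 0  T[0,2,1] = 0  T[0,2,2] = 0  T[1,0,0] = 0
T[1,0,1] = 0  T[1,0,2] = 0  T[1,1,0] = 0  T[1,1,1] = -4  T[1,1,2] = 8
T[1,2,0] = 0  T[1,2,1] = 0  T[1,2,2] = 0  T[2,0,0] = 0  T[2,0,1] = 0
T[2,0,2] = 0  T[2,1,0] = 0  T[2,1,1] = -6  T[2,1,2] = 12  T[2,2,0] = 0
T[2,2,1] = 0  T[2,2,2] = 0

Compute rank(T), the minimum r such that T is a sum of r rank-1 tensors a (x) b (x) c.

1

Lower bound: T ≠ 0 (e.g. T[0,1,1] = -6), so rank(T) ≥ 1.
Upper bound: the mode-1 fibre T[:,1,1] = [-6, -4, -6] gives a = [3, 2, 3] (primitive direction); the mode-2 fibre T[0,:,1] = [0, -6, 0] gives b = [0, 1, 0]; then c[k] = T[0,1,k] / (a[0]·b[1]) = [0, -6, 12] / 3 = [0, -2, 4].
Expanding [3, 2, 3] (x) [0, 1, 0] (x) [0, -2, 4] reproduces all 27 entries of T, so T = [3, 2, 3] (x) [0, 1, 0] (x) [0, -2, 4] and rank(T) ≤ 1.
These bounds meet, so rank(T) = 1.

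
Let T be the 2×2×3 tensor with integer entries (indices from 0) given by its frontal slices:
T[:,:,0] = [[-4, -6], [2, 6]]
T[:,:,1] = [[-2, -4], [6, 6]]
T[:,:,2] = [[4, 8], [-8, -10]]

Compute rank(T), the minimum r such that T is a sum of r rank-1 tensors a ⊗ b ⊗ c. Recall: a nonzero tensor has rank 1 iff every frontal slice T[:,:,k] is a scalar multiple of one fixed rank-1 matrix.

3

Lower bound: in the mode-3 unfolding of T (rows indexed by k, columns by (i,j)) the 3×3 minor on rows k ∈ {0, 1, 2}, columns (i,j) ∈ {(0,0), (0,1), (1,0)} is det [[-4, -6, 2], [-2, -4, 6], [4, 8, -8]] = 16 ≠ 0, so that unfolding has rank ≥ 3 and hence rank(T) ≥ 3 (CP rank is at least every unfolding rank, though it can be larger).
Upper bound: T is a sum of 3 rank-1 terms, T = [0, 1] ⊗ [2, 1] ⊗ [-2, 2, -2] + [1, -2] ⊗ [1, 1] ⊗ [-2, 0, 0] + [1, -1] ⊗ [1, 2] ⊗ [-2, -2, 4] (written with every a and b primitive with positive leading entry and the scale carried by c; CP decompositions are not unique, and this one is verified by expanding entrywise), so rank(T) ≤ 3.
These bounds meet, so rank(T) = 3.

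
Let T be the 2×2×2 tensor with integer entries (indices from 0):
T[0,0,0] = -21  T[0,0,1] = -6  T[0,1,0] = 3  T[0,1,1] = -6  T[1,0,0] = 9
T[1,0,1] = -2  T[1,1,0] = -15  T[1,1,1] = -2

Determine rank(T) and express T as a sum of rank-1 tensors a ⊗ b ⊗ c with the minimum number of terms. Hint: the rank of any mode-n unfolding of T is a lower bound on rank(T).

Lower bound: in the mode-2 unfolding of T (rows indexed by j, columns by (i,k)) the 2×2 minor on rows j ∈ {0, 1}, columns (i,k) ∈ {(0,0), (0,1)} is det [[-21, -6], [3, -6]] = 144 ≠ 0, so that unfolding has rank ≥ 2 and hence rank(T) ≥ 2 (CP rank is at least every unfolding rank, though it can be larger).
Upper bound: with S_k = T[:,:,k], the two rank-1 terms a₁b₁ᵀ, a₂b₂ᵀ are the rank-1 members of the pencil x·S₀ + y·S₁.
det(x·S₀ + y·S₁) is 288·x² + 192·xy = 96·(3·x + 2·y)(x), vanishing at (x:y) = (2:-3) and (0:1).
M₁ = 2·S₀ − 3·S₁ = [[-24, 24], [24, -24]] = (-24)·(1, -1)(1, -1)ᵀ and M₂ = S₁ = [[-6, -6], [-2, -2]] = (-2)·(3, 1)(1, 1)ᵀ, so take a₁ = (1, -1), b₁ = (1, -1), a₂ = (3, 1), b₂ = (1, 1).
Each slice is an integer combination of E₁ = a₁b₁ᵀ and E₂ = a₂b₂ᵀ: S₀ = −12·E₁ − 3·E₂, S₁ = −2·E₂; reading off coefficients, c₁ = (-12, 0) and c₂ = (-3, -2).
Hence T = (1, -1) ⊗ (1, -1) ⊗ (-12, 0) + (3, 1) ⊗ (1, 1) ⊗ (-3, -2), so rank(T) ≤ 2.
These bounds meet, so rank(T) = 2.

rank(T) = 2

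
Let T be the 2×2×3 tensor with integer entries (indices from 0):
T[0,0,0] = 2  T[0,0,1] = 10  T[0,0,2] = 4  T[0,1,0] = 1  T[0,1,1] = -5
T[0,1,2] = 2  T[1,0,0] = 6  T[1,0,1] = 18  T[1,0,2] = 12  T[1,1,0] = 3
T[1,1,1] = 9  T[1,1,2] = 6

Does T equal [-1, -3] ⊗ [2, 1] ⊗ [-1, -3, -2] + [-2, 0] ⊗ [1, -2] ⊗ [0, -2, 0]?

Reconstruct entrywise from the claimed factors. For example, T[1,0,0] = 6 and Σₗ aₗ[1]bₗ[0]cₗ[0] = (-3)·(2)·(-1) + (0)·(1)·(0) = 6; checking all 12 entries, every one matches. The claim holds.

Yes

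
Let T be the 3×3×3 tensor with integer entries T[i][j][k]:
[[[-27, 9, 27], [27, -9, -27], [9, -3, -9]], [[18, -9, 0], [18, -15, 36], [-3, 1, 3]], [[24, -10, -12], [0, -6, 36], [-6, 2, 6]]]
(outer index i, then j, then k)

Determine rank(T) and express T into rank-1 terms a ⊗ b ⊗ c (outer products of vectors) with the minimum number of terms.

Lower bound: in the mode-1 unfolding of T (rows indexed by i, columns by (j,k)) the 2×2 minor on rows i ∈ {0, 1}, columns (j,k) ∈ {(0,0), (0,1)} is det [[-27, 9], [18, -9]] = 81 ≠ 0, so that unfolding has rank ≥ 2 and hence rank(T) ≥ 2 (CP rank is at least every unfolding rank, though it can be larger).
Upper bound: with S_k = T[:,:,k], the two rank-1 terms a₁b₁ᵀ, a₂b₂ᵀ are the rank-1 members of the pencil x·S₀ + y·S₁.
The 2×2 minor of x·S₀ + y·S₁ on rows {0,1}, columns {0,1} is −972·x² + 972·xy − 216·y² = (-108)·(3·x − 2·y)(3·x − y), vanishing at (x:y) = (2:3) and (1:3).
M₁ = 2·S₀ + 3·S₁ = [[-27, 27, 9], [9, -9, -3], [18, -18, -6]] = (-3)·(3, -1, -2)(3, -3, -1)ᵀ and M₂ = S₀ + 3·S₁ = [[0, 0, 0], [-9, -27, 0], [-6, -18, 0]] = (-3)·(0, 3, 2)(1, 3, 0)ᵀ, so take a₁ = (3, -1, -2), b₁ = (3, -3, -1), a₂ = (0, 3, 2), b₂ = (1, 3, 0).
Each slice is an integer combination of E₁ = a₁b₁ᵀ and E₂ = a₂b₂ᵀ: S₀ = −3·E₁ + 3·E₂, S₁ = E₁ − 2·E₂, S₂ = 3·E₁ + 3·E₂; reading off coefficients, c₁ = (-3, 1, 3) and c₂ = (3, -2, 3).
Hence T = (3, -1, -2) ⊗ (3, -3, -1) ⊗ (-3, 1, 3) + (0, 3, 2) ⊗ (1, 3, 0) ⊗ (3, -2, 3), so rank(T) ≤ 2.
These bounds meet, so rank(T) = 2.

rank(T) = 2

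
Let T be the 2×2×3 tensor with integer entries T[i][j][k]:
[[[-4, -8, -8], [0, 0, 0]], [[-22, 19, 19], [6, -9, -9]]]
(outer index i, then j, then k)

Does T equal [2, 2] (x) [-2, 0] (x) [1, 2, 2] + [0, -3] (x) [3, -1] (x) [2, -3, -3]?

Yes

Reconstruct entrywise from the claimed factors. For example, T[0,0,0] = -4 and Σₗ aₗ[0]bₗ[0]cₗ[0] = (2)·(-2)·(1) + (0)·(3)·(2) = -4; checking all 12 entries, every one matches. The claim holds.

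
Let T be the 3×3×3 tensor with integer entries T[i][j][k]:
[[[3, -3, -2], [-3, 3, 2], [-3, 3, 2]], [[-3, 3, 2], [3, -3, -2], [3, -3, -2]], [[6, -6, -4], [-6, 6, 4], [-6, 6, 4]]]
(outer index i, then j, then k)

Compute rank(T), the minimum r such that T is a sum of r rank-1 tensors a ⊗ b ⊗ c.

1

Lower bound: T ≠ 0 (e.g. T[0,0,0] = 3), so rank(T) ≥ 1.
Upper bound: if T = a ⊗ b ⊗ c then every fibre of T is a multiple of the corresponding factor, so read the factors off the fibres through the nonzero entry T[0,0,0] = 3.
The mode-1 fibre T[:,0,0] = [3, -3, 6] gives a = [1, -1, 2] (primitive direction); the mode-2 fibre T[0,:,0] = [3, -3, -3] gives b = [1, -1, -1]; then c[k] = T[0,0,k] / (a[0]·b[0]) = [3, -3, -2] / 1 = [3, -3, -2].
Expanding [1, -1, 2] ⊗ [1, -1, -1] ⊗ [3, -3, -2] reproduces all 27 entries of T, so T = [1, -1, 2] ⊗ [1, -1, -1] ⊗ [3, -3, -2] and rank(T) ≤ 1.
These bounds meet, so rank(T) = 1.
Check entry T[1,2,2] = -2: (-1)·(-1)·(-2) = -2.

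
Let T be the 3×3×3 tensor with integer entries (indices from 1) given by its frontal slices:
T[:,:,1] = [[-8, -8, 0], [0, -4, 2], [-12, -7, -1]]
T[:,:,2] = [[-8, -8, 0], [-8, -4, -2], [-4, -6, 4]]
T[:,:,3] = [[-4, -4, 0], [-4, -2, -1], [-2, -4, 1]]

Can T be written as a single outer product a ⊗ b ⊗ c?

The mode-1 unfolding of T (rows indexed by i, columns by (j,k) = (1,1), (1,2), (1,3), (2,1), (2,2), (2,3), (3,1), (3,2), (3,3)) is [[-8, -8, -4, -8, -8, -4, 0, 0, 0], [0, -8, -4, -4, -4, -2, 2, -2, -1], [-12, -4, -2, -7, -6, -4, -1, 4, 1]].
There the 3×3 minor on rows i ∈ {1, 2, 3}, columns (j,k) ∈ {(1,1), (1,2), (2,1)} is det [[-8, -8, -8], [0, -8, -4], [-12, -4, -7]] = 64 ≠ 0, so this unfolding has rank ≥ 3; CP rank is at least every unfolding rank, so rank(T) ≥ 3.
In particular rank(T) ≥ 3 > 1, so T is not rank-1.

No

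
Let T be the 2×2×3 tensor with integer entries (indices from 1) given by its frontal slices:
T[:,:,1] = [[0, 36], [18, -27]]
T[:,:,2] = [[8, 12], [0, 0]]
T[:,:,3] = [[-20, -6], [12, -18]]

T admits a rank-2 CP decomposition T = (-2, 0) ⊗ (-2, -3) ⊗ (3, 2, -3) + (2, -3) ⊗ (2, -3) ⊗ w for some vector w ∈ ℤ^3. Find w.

Subtract the known terms from T to get the rank-1 residual R = (2, -3) ⊗ (2, -3) ⊗ w, so R[i,j,k] = a[i]·b[j]·w[k]. Pick indices with nonzero a[1]·b[1] = (2)·(2) = 4. Only the fibre through (1,1,·) is needed: R[1,1,:] = T[1,1,:] − Σₗ aₗ[1]bₗ[1]cₗ = [0, 8, -20] − (-2)·(-2)·(3, 2, -3) = [-12, 0, -8]. Then w[k] = R[1,1,k] / 4 for each k, giving w = [-12, 0, -8] / 4 = (-3, 0, -2).

w = (-3, 0, -2)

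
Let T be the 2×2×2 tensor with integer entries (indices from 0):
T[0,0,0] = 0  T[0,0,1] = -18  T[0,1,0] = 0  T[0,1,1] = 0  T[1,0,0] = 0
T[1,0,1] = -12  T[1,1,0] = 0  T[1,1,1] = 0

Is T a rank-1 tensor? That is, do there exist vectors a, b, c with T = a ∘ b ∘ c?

If T = a ∘ b ∘ c then every fibre of T is a multiple of the corresponding factor, so read the factors off the fibres through the nonzero entry T[0,0,1] = -18.
The mode-1 fibre T[:,0,1] = [-18, -12] gives a = (3, 2) (primitive direction); the mode-2 fibre T[0,:,1] = [-18, 0] gives b = (1, 0); then c[k] = T[0,0,k] / (a[0]·b[0]) = [0, -18] / 3 = (0, -6).
Expanding (3, 2) ∘ (1, 0) ∘ (0, -6) reproduces all 8 entries of T, so T = (3, 2) ∘ (1, 0) ∘ (0, -6) and rank(T) ≤ 1.
Equivalently every frontal slice T[:,:,k] is c[k] times the rank-1 matrix (3, 2) ∘ (1, 0). So T has rank 1 (it is nonzero).

Yes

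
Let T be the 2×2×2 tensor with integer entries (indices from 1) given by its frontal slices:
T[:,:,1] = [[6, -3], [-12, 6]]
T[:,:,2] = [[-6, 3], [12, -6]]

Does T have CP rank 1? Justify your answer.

The mode-1 fibre T[:,1,1] = [6, -12] gives a = [1, -2] (primitive direction); the mode-2 fibre T[1,:,1] = [6, -3] gives b = [2, -1]; then c[k] = T[1,1,k] / (a[1]·b[1]) = [6, -6] / 2 = [3, -3].
Expanding [1, -2] (x) [2, -1] (x) [3, -3] reproduces all 8 entries of T, so T = [1, -2] (x) [2, -1] (x) [3, -3] and rank(T) ≤ 1.
Equivalently every frontal slice T[:,:,k] is c[k] times the rank-1 matrix [1, -2] (x) [2, -1]. So T has rank 1 (it is nonzero).

Yes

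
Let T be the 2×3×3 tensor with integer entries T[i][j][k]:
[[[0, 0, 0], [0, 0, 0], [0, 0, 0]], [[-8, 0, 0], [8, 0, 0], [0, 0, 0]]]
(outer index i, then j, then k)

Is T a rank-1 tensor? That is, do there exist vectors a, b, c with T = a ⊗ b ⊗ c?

If T = a ⊗ b ⊗ c then every fibre of T is a multiple of the corresponding factor, so read the factors off the fibres through the nonzero entry T[1,0,0] = -8.
The mode-1 fibre T[:,0,0] = [0, -8] gives a = [0, 1] (primitive direction); the mode-2 fibre T[1,:,0] = [-8, 8, 0] gives b = [1, -1, 0]; then c[k] = T[1,0,k] / (a[1]·b[0]) = [-8, 0, 0] / 1 = [-8, 0, 0].
Expanding [0, 1] ⊗ [1, -1, 0] ⊗ [-8, 0, 0] reproduces all 18 entries of T, so T = [0, 1] ⊗ [1, -1, 0] ⊗ [-8, 0, 0] and rank(T) ≤ 1.
Equivalently every frontal slice T[:,:,k] is c[k] times the rank-1 matrix [0, 1] ⊗ [1, -1, 0]. So T has rank 1 (it is nonzero).

Yes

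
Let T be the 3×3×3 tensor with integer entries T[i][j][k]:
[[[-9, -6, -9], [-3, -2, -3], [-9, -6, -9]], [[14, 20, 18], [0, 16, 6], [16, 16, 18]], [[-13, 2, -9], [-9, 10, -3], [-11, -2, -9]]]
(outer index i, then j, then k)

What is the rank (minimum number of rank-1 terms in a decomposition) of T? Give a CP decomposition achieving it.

rank(T) = 2

Lower bound: the mode-3 unfolding of T (rows indexed by k, columns by (i,j) = (0,0), (0,1), (0,2), (1,0), (1,1), (1,2), (2,0), (2,1), (2,2)) is [[-9, -3, -9, 14, 0, 16, -13, -9, -11], [-6, -2, -6, 20, 16, 16, 2, 10, -2], [-9, -3, -9, 18, 6, 18, -9, -3, -9]].
There the 2×2 minor on rows k ∈ {0, 1}, columns (i,j) ∈ {(0,0), (1,0)} is det [[-9, 14], [-6, 20]] = -96 ≠ 0, so this unfolding has rank ≥ 2; CP rank is at least every unfolding rank, so rank(T) ≥ 2. (Flattening ranks never certify an upper bound on CP rank; for that we must actually write T with 2 rank-1 terms.)
Upper bound — finding two terms. Write S_k = T[:,:,k] for the frontal slices: S₀ = [[-9, -3, -9], [14, 0, 16], [-13, -9, -11]], S₁ = [[-6, -2, -6], [20, 16, 16], [2, 10, -2]], S₂ = [[-9, -3, -9], [18, 6, 18], [-9, -3, -9]].
If T = a₁ ⊗ b₁ ⊗ c₁ + a₂ ⊗ b₂ ⊗ c₂ then each S_k = c₁[k]·a₁b₁ᵀ + c₂[k]·a₂b₂ᵀ. S₀ and S₁ are linearly independent, so a₁b₁ᵀ and a₂b₂ᵀ must span the same plane of matrices: they are the rank-1 matrices of the form x·S₀ + y·S₁.
The 2×2 minor of x·S₀ + y·S₁ on rows {0,1}, columns {0,1} is 42·x² − 56·xy − 56·y² = 14·(x − 2·y)(3·x + 2·y), vanishing at (x:y) = (2:1) and (2:-3).
M₁ = 2·S₀ + S₁ = [[-24, -8, -24], [48, 16, 48], [-24, -8, -24]] = (-8)·[1, -2, 1][3, 1, 3]ᵀ and M₂ = 2·S₀ − 3·S₁ = [[0, 0, 0], [-32, -48, -16], [-32, -48, -16]] = (-16)·[0, 1, 1][2, 3, 1]ᵀ, so take a₁ = [1, -2, 1], b₁ = [3, 1, 3], a₂ = [0, 1, 1], b₂ = [2, 3, 1].
Each slice is an integer combination of E₁ = a₁b₁ᵀ and E₂ = a₂b₂ᵀ: S₀ = −3·E₁ − 2·E₂, S₁ = −2·E₁ + 4·E₂, S₂ = −3·E₁; reading off coefficients, c₁ = [-3, -2, -3] and c₂ = [-2, 4, 0].
Hence T = [1, -2, 1] ⊗ [3, 1, 3] ⊗ [-3, -2, -3] + [0, 1, 1] ⊗ [2, 3, 1] ⊗ [-2, 4, 0], so rank(T) ≤ 2.
These bounds meet, so rank(T) = 2.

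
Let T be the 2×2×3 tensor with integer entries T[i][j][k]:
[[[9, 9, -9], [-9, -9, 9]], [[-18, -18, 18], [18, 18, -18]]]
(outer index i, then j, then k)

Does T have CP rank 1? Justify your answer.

The mode-1 fibre T[:,0,0] = [9, -18] gives a = [1, -2] (primitive direction); the mode-2 fibre T[0,:,0] = [9, -9] gives b = [1, -1]; then c[k] = T[0,0,k] / (a[0]·b[0]) = [9, 9, -9] / 1 = [9, 9, -9].
Expanding [1, -2] ⊗ [1, -1] ⊗ [9, 9, -9] reproduces all 12 entries of T, so T = [1, -2] ⊗ [1, -1] ⊗ [9, 9, -9] and rank(T) ≤ 1.
Equivalently every frontal slice T[:,:,k] is c[k] times the rank-1 matrix [1, -2] ⊗ [1, -1]. So T has rank 1 (it is nonzero).

Yes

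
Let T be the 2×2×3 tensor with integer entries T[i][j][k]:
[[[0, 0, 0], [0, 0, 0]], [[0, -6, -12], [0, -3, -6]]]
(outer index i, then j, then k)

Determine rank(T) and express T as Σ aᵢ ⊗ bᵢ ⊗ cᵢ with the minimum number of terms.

Lower bound: T ≠ 0 (e.g. T[1,0,1] = -6), so rank(T) ≥ 1.
Upper bound: if T = a ⊗ b ⊗ c then every fibre of T is a multiple of the corresponding factor, so read the factors off the fibres through the nonzero entry T[1,0,1] = -6.
The mode-1 fibre T[:,0,1] = [0, -6] gives a = (0, 1) (primitive direction); the mode-2 fibre T[1,:,1] = [-6, -3] gives b = (2, 1); then c[k] = T[1,0,k] / (a[1]·b[0]) = [0, -6, -12] / 2 = (0, -3, -6).
Expanding (0, 1) ⊗ (2, 1) ⊗ (0, -3, -6) reproduces all 12 entries of T, so T = (0, 1) ⊗ (2, 1) ⊗ (0, -3, -6) and rank(T) ≤ 1.
These bounds meet, so rank(T) = 1.

rank(T) = 1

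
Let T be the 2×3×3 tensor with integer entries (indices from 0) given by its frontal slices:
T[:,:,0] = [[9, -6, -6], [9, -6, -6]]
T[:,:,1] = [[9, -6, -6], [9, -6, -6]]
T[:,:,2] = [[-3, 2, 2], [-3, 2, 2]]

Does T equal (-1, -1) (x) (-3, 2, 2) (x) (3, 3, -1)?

Yes

Reconstruct entrywise from the claimed factors. For example, T[1,1,0] = -6 and Σₗ aₗ[1]bₗ[1]cₗ[0] = (-1)·(2)·(3) = -6; checking all 18 entries, every one matches. The claim holds.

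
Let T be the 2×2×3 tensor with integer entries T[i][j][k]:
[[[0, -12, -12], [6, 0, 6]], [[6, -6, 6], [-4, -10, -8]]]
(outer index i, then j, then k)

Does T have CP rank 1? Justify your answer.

No

The mode-3 unfolding of T (rows indexed by k, columns by (i,j) = (0,0), (0,1), (1,0), (1,1)) is [[0, 6, 6, -4], [-12, 0, -6, -10], [-12, 6, 6, -8]].
There the 3×3 minor on rows k ∈ {0, 1, 2}, columns (i,j) ∈ {(0,0), (0,1), (1,0)} is det [[0, 6, 6], [-12, 0, -6], [-12, 6, 6]] = 432 ≠ 0, so this unfolding has rank ≥ 3; CP rank is at least every unfolding rank, so rank(T) ≥ 3.
In particular rank(T) ≥ 3 > 1, so T is not rank-1.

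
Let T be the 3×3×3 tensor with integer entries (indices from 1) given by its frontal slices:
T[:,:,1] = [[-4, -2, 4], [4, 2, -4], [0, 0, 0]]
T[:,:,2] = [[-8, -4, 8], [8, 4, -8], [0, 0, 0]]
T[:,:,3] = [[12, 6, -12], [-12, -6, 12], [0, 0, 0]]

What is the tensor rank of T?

Lower bound: T ≠ 0 (e.g. T[1,1,1] = -4), so rank(T) ≥ 1.
Upper bound: if T = a ⊗ b ⊗ c then every fibre of T is a multiple of the corresponding factor, so read the factors off the fibres through the nonzero entry T[1,1,1] = -4.
The mode-1 fibre T[:,1,1] = [-4, 4, 0] gives a = [1, -1, 0] (primitive direction); the mode-2 fibre T[1,:,1] = [-4, -2, 4] gives b = [2, 1, -2]; then c[k] = T[1,1,k] / (a[1]·b[1]) = [-4, -8, 12] / 2 = [-2, -4, 6].
Expanding [1, -1, 0] ⊗ [2, 1, -2] ⊗ [-2, -4, 6] reproduces all 27 entries of T, so T = [1, -1, 0] ⊗ [2, 1, -2] ⊗ [-2, -4, 6] and rank(T) ≤ 1.
These bounds meet, so rank(T) = 1.
Check entry T[1,1,2] = -8: (1)·(2)·(-4) = -8.

1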